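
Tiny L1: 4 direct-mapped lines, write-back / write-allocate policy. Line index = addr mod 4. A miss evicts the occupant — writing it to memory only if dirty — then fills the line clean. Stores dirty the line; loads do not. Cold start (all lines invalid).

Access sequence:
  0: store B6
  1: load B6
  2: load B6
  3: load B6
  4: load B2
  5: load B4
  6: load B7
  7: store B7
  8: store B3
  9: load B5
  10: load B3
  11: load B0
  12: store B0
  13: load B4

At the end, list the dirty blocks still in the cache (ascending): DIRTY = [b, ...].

  0 | W B6 → L2 miss [D]
  1 | R B6 → L2 hit [D]
  2 | R B6 → L2 hit [D]
  3 | R B6 → L2 hit [D]
  4 | R B2 → L2 miss wb→B6 [-]
  5 | R B4 → L0 miss [-]
  6 | R B7 → L3 miss [-]
  7 | W B7 → L3 hit [D]
  8 | W B3 → L3 miss wb→B7 [D]
  9 | R B5 → L1 miss [-]
  10 | R B3 → L3 hit [D]
  11 | R B0 → L0 miss [-]
  12 | W B0 → L0 hit [D]
  13 | R B4 → L0 miss wb→B0 [-]

DIRTY = [3]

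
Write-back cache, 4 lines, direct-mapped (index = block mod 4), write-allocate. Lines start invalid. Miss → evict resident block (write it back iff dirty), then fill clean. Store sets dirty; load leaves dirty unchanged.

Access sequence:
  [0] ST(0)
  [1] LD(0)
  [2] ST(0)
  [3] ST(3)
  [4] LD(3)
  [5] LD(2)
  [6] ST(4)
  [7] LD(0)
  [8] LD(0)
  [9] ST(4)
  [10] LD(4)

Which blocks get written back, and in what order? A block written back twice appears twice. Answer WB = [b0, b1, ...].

0: W B0 -> L0 miss  d=D]
1: R B0 -> L0 hit  d=D]
2: W B0 -> L0 hit  d=D]
3: W B3 -> L3 miss  d=D]
4: R B3 -> L3 hit  d=D]
5: R B2 -> L2 miss  d=-]
6: W B4 -> L0 miss wb->B0  d=D]
7: R B0 -> L0 miss wb->B4  d=-]
8: R B0 -> L0 hit  d=-]
9: W B4 -> L0 miss  d=D]
10: R B4 -> L0 hit  d=D]

WB = [0, 4]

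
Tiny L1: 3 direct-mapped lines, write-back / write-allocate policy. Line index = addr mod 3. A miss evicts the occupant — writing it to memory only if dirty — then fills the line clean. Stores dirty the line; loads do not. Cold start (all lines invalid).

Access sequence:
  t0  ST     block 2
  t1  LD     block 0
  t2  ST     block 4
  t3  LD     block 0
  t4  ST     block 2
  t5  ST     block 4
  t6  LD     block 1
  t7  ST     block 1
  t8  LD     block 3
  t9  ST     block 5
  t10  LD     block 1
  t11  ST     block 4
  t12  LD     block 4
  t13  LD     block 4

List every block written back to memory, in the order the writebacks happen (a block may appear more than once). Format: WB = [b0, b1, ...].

WB = [4, 2, 1]

0: W B2 → L2 miss [D]
1: R B0 → L0 miss [-]
2: W B4 → L1 miss [D]
3: R B0 → L0 hit [-]
4: W B2 → L2 hit [D]
5: W B4 → L1 hit [D]
6: R B1 → L1 miss wb→B4 [-]
7: W B1 → L1 hit [D]
8: R B3 → L0 miss [-]
9: W B5 → L2 miss wb→B2 [D]
10: R B1 → L1 hit [D]
11: W B4 → L1 miss wb→B1 [D]
12: R B4 → L1 hit [D]
13: R B4 → L1 hit [D]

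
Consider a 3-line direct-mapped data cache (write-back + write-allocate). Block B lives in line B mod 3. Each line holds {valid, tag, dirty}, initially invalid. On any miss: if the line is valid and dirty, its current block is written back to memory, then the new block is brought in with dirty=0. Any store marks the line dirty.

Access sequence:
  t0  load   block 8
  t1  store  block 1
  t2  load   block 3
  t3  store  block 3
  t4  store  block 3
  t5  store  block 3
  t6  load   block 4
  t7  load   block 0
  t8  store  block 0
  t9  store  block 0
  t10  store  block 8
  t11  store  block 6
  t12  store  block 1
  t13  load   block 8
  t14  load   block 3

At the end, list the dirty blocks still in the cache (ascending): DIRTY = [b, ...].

0: R B8 → L2 miss [-]
1: W B1 → L1 miss [D]
2: R B3 → L0 miss [-]
3: W B3 → L0 hit [D]
4: W B3 → L0 hit [D]
5: W B3 → L0 hit [D]
6: R B4 → L1 miss wb→B1 [-]
7: R B0 → L0 miss wb→B3 [-]
8: W B0 → L0 hit [D]
9: W B0 → L0 hit [D]
10: W B8 → L2 hit [D]
11: W B6 → L0 miss wb→B0 [D]
12: W B1 → L1 miss [D]
13: R B8 → L2 hit [D]
14: R B3 → L0 miss wb→B6 [-]

DIRTY = [1, 8]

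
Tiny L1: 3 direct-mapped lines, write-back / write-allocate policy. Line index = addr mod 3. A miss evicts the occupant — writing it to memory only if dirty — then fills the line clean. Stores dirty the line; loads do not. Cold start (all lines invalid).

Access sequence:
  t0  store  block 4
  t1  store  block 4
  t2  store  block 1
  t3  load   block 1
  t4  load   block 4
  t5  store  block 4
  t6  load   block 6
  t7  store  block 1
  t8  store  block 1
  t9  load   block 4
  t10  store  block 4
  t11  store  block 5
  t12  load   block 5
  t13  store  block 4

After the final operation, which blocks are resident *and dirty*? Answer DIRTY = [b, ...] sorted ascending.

  0 | W B4 → L1 miss [D]
  1 | W B4 → L1 hit [D]
  2 | W B1 → L1 miss wb→B4 [D]
  3 | R B1 → L1 hit [D]
  4 | R B4 → L1 miss wb→B1 [-]
  5 | W B4 → L1 hit [D]
  6 | R B6 → L0 miss [-]
  7 | W B1 → L1 miss wb→B4 [D]
  8 | W B1 → L1 hit [D]
  9 | R B4 → L1 miss wb→B1 [-]
  10 | W B4 → L1 hit [D]
  11 | W B5 → L2 miss [D]
  12 | R B5 → L2 hit [D]
  13 | W B4 → L1 hit [D]

DIRTY = [4, 5]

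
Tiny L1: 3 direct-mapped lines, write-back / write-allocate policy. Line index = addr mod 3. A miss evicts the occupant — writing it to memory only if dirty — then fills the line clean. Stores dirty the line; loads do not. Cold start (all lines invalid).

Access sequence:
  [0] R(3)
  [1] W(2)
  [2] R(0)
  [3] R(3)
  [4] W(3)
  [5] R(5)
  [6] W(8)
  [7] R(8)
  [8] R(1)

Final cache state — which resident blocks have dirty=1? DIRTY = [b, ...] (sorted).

DIRTY = [3, 8]

0: R B3 -> L0 miss  d=-]
1: W B2 -> L2 miss  d=D]
2: R B0 -> L0 miss  d=-]
3: R B3 -> L0 miss  d=-]
4: W B3 -> L0 hit  d=D]
5: R B5 -> L2 miss wb->B2  d=-]
6: W B8 -> L2 miss  d=D]
7: R B8 -> L2 hit  d=D]
8: R B1 -> L1 miss  d=-]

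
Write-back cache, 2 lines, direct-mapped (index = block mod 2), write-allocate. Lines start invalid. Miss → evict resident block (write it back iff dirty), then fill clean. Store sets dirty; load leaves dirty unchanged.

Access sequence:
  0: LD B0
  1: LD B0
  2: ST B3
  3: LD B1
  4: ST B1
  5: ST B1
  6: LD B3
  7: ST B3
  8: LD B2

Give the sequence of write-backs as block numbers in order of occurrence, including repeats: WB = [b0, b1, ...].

0: R B0 -> L0 miss  d=-]
1: R B0 -> L0 hit  d=-]
2: W B3 -> L1 miss  d=D]
3: R B1 -> L1 miss wb->B3  d=-]
4: W B1 -> L1 hit  d=D]
5: W B1 -> L1 hit  d=D]
6: R B3 -> L1 miss wb->B1  d=-]
7: W B3 -> L1 hit  d=D]
8: R B2 -> L0 miss  d=-]

WB = [3, 1]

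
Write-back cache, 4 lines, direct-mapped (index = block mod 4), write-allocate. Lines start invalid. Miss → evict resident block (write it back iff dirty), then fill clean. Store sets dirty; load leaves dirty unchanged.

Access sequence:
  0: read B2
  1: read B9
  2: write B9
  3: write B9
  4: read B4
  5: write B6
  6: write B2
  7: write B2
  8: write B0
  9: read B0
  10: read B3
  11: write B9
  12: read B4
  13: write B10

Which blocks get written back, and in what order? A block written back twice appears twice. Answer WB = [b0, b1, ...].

WB = [6, 0, 2]

0: R B2 -> L2 miss  d=-]
1: R B9 -> L1 miss  d=-]
2: W B9 -> L1 hit  d=D]
3: W B9 -> L1 hit  d=D]
4: R B4 -> L0 miss  d=-]
5: W B6 -> L2 miss  d=D]
6: W B2 -> L2 miss wb->B6  d=D]
7: W B2 -> L2 hit  d=D]
8: W B0 -> L0 miss  d=D]
9: R B0 -> L0 hit  d=D]
10: R B3 -> L3 miss  d=-]
11: W B9 -> L1 hit  d=D]
12: R B4 -> L0 miss wb->B0  d=-]
13: W B10 -> L2 miss wb->B2  d=D]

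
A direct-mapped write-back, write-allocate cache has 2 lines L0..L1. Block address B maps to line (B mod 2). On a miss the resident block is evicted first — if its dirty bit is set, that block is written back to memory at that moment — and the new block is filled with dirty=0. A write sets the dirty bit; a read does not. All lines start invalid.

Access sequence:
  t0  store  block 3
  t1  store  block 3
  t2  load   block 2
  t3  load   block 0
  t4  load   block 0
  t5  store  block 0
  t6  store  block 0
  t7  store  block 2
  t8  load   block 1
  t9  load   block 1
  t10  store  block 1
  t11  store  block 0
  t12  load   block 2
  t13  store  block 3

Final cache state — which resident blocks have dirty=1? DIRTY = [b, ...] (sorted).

0: W B3 → L1 miss [D]
1: W B3 → L1 hit [D]
2: R B2 → L0 miss [-]
3: R B0 → L0 miss [-]
4: R B0 → L0 hit [-]
5: W B0 → L0 hit [D]
6: W B0 → L0 hit [D]
7: W B2 → L0 miss wb→B0 [D]
8: R B1 → L1 miss wb→B3 [-]
9: R B1 → L1 hit [-]
10: W B1 → L1 hit [D]
11: W B0 → L0 miss wb→B2 [D]
12: R B2 → L0 miss wb→B0 [-]
13: W B3 → L1 miss wb→B1 [D]

DIRTY = [3]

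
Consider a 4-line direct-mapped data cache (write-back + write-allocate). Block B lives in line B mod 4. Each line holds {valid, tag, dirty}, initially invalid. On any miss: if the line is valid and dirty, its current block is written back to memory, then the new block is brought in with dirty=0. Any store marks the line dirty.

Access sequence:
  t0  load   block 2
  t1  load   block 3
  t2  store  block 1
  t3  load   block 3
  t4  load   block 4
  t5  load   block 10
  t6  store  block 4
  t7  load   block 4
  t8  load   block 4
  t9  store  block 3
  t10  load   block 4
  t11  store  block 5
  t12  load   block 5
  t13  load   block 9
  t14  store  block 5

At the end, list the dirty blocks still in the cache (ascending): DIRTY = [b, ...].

DIRTY = [3, 4, 5]

0: R B2 -> L2 miss  d=-]
1: R B3 -> L3 miss  d=-]
2: W B1 -> L1 miss  d=D]
3: R B3 -> L3 hit  d=-]
4: R B4 -> L0 miss  d=-]
5: R B10 -> L2 miss  d=-]
6: W B4 -> L0 hit  d=D]
7: R B4 -> L0 hit  d=D]
8: R B4 -> L0 hit  d=D]
9: W B3 -> L3 hit  d=D]
10: R B4 -> L0 hit  d=D]
11: W B5 -> L1 miss wb->B1  d=D]
12: R B5 -> L1 hit  d=D]
13: R B9 -> L1 miss wb->B5  d=-]
14: W B5 -> L1 miss  d=D]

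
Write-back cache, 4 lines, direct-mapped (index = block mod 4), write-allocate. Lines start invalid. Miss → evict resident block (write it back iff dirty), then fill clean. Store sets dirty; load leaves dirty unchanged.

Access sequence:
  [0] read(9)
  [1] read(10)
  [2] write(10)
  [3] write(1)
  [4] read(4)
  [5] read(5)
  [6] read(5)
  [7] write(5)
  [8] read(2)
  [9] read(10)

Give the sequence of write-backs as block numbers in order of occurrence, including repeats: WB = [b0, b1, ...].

WB = [1, 10]

0: R B9 -> L1 miss  d=-]
1: R B10 -> L2 miss  d=-]
2: W B10 -> L2 hit  d=D]
3: W B1 -> L1 miss  d=D]
4: R B4 -> L0 miss  d=-]
5: R B5 -> L1 miss wb->B1  d=-]
6: R B5 -> L1 hit  d=-]
7: W B5 -> L1 hit  d=D]
8: R B2 -> L2 miss wb->B10  d=-]
9: R B10 -> L2 miss  d=-]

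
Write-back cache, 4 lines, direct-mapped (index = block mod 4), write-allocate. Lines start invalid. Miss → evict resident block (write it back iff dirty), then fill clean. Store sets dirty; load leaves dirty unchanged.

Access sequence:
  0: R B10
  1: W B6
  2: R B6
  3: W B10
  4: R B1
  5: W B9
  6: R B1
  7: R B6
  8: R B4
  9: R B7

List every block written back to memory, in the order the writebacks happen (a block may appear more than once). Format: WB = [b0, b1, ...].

0: R B10 → L2 miss [-]
1: W B6 → L2 miss [D]
2: R B6 → L2 hit [D]
3: W B10 → L2 miss wb→B6 [D]
4: R B1 → L1 miss [-]
5: W B9 → L1 miss [D]
6: R B1 → L1 miss wb→B9 [-]
7: R B6 → L2 miss wb→B10 [-]
8: R B4 → L0 miss [-]
9: R B7 → L3 miss [-]

WB = [6, 9, 10]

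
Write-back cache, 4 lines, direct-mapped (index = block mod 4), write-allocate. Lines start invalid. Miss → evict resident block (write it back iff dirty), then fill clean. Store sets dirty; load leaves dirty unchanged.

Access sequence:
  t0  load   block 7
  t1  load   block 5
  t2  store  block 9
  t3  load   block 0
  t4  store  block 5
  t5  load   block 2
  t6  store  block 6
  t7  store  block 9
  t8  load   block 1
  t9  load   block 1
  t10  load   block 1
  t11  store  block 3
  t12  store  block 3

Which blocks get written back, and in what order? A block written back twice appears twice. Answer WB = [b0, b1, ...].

WB = [9, 5, 9]

0: R B7 → L3 miss [-]
1: R B5 → L1 miss [-]
2: W B9 → L1 miss [D]
3: R B0 → L0 miss [-]
4: W B5 → L1 miss wb→B9 [D]
5: R B2 → L2 miss [-]
6: W B6 → L2 miss [D]
7: W B9 → L1 miss wb→B5 [D]
8: R B1 → L1 miss wb→B9 [-]
9: R B1 → L1 hit [-]
10: R B1 → L1 hit [-]
11: W B3 → L3 miss [D]
12: W B3 → L3 hit [D]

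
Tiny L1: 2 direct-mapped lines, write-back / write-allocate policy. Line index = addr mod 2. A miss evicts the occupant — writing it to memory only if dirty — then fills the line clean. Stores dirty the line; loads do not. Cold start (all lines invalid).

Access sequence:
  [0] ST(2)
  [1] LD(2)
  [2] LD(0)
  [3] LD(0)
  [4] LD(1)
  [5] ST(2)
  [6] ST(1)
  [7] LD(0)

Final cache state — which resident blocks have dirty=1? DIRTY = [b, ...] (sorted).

0: W B2 -> L0 miss  d=D]
1: R B2 -> L0 hit  d=D]
2: R B0 -> L0 miss wb->B2  d=-]
3: R B0 -> L0 hit  d=-]
4: R B1 -> L1 miss  d=-]
5: W B2 -> L0 miss  d=D]
6: W B1 -> L1 hit  d=D]
7: R B0 -> L0 miss wb->B2  d=-]

DIRTY = [1]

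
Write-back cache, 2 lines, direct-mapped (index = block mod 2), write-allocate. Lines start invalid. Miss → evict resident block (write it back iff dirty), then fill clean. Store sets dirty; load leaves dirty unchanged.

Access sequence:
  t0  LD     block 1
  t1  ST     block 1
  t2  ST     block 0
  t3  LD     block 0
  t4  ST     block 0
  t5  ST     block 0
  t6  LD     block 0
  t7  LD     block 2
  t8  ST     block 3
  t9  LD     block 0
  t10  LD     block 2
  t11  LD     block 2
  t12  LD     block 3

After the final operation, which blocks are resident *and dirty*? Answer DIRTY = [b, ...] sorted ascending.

  0 | R B1 → L1 miss [-]
  1 | W B1 → L1 hit [D]
  2 | W B0 → L0 miss [D]
  3 | R B0 → L0 hit [D]
  4 | W B0 → L0 hit [D]
  5 | W B0 → L0 hit [D]
  6 | R B0 → L0 hit [D]
  7 | R B2 → L0 miss wb→B0 [-]
  8 | W B3 → L1 miss wb→B1 [D]
  9 | R B0 → L0 miss [-]
  10 | R B2 → L0 miss [-]
  11 | R B2 → L0 hit [-]
  12 | R B3 → L1 hit [D]

DIRTY = [3]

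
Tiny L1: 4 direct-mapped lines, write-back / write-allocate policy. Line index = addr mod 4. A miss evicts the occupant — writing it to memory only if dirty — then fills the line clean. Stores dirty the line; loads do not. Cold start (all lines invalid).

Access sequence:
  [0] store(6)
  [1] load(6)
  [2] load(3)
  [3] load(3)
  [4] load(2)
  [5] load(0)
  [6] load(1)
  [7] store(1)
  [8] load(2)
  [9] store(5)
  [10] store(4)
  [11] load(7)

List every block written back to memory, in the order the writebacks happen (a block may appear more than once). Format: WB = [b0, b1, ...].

0: W B6 → L2 miss [D]
1: R B6 → L2 hit [D]
2: R B3 → L3 miss [-]
3: R B3 → L3 hit [-]
4: R B2 → L2 miss wb→B6 [-]
5: R B0 → L0 miss [-]
6: R B1 → L1 miss [-]
7: W B1 → L1 hit [D]
8: R B2 → L2 hit [-]
9: W B5 → L1 miss wb→B1 [D]
10: W B4 → L0 miss [D]
11: R B7 → L3 miss [-]

WB = [6, 1]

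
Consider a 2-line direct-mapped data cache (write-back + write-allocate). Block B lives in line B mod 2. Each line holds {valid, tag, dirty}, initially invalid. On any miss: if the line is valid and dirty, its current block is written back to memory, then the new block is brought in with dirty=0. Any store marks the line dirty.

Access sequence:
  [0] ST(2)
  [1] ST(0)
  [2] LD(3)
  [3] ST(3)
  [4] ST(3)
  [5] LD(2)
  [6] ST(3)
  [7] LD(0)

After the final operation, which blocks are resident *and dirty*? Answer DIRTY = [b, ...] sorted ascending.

0: W B2 -> L0 miss  d=D]
1: W B0 -> L0 miss wb->B2  d=D]
2: R B3 -> L1 miss  d=-]
3: W B3 -> L1 hit  d=D]
4: W B3 -> L1 hit  d=D]
5: R B2 -> L0 miss wb->B0  d=-]
6: W B3 -> L1 hit  d=D]
7: R B0 -> L0 miss  d=-]

DIRTY = [3]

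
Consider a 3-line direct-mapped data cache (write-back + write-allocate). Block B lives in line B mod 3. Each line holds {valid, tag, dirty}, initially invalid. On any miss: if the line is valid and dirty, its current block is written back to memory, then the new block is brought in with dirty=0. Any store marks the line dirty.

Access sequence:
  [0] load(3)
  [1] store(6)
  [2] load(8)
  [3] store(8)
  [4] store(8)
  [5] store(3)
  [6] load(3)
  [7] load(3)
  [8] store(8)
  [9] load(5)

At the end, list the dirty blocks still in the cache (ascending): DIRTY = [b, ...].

  0 | R B3 → L0 miss [-]
  1 | W B6 → L0 miss [D]
  2 | R B8 → L2 miss [-]
  3 | W B8 → L2 hit [D]
  4 | W B8 → L2 hit [D]
  5 | W B3 → L0 miss wb→B6 [D]
  6 | R B3 → L0 hit [D]
  7 | R B3 → L0 hit [D]
  8 | W B8 → L2 hit [D]
  9 | R B5 → L2 miss wb→B8 [-]

DIRTY = [3]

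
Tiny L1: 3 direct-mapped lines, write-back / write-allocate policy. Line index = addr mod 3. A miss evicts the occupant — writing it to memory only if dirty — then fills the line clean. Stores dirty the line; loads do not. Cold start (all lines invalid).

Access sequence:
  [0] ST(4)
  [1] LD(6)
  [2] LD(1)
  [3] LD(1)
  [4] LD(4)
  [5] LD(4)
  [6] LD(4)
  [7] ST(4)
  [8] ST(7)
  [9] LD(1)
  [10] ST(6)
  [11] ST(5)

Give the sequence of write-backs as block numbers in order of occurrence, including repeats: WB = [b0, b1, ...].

WB = [4, 4, 7]

0: W B4 → L1 miss [D]
1: R B6 → L0 miss [-]
2: R B1 → L1 miss wb→B4 [-]
3: R B1 → L1 hit [-]
4: R B4 → L1 miss [-]
5: R B4 → L1 hit [-]
6: R B4 → L1 hit [-]
7: W B4 → L1 hit [D]
8: W B7 → L1 miss wb→B4 [D]
9: R B1 → L1 miss wb→B7 [-]
10: W B6 → L0 hit [D]
11: W B5 → L2 miss [D]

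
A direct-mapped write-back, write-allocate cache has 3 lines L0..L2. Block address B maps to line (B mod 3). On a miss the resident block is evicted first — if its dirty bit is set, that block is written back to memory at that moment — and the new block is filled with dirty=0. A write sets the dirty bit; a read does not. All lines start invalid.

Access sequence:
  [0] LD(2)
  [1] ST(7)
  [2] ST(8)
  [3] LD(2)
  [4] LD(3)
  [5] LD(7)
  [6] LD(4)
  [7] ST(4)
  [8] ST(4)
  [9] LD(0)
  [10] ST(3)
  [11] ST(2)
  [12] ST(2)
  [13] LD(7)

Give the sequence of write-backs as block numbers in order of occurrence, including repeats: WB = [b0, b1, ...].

WB = [8, 7, 4]

0: R B2 → L2 miss [-]
1: W B7 → L1 miss [D]
2: W B8 → L2 miss [D]
3: R B2 → L2 miss wb→B8 [-]
4: R B3 → L0 miss [-]
5: R B7 → L1 hit [D]
6: R B4 → L1 miss wb→B7 [-]
7: W B4 → L1 hit [D]
8: W B4 → L1 hit [D]
9: R B0 → L0 miss [-]
10: W B3 → L0 miss [D]
11: W B2 → L2 hit [D]
12: W B2 → L2 hit [D]
13: R B7 → L1 miss wb→B4 [-]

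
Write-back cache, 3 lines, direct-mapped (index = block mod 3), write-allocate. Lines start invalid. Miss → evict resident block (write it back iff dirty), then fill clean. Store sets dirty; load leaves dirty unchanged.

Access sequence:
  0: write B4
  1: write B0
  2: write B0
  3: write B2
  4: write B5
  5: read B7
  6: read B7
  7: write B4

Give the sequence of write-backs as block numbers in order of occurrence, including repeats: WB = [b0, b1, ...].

WB = [2, 4]

0: W B4 -> L1 miss  d=D]
1: W B0 -> L0 miss  d=D]
2: W B0 -> L0 hit  d=D]
3: W B2 -> L2 miss  d=D]
4: W B5 -> L2 miss wb->B2  d=D]
5: R B7 -> L1 miss wb->B4  d=-]
6: R B7 -> L1 hit  d=-]
7: W B4 -> L1 miss  d=D]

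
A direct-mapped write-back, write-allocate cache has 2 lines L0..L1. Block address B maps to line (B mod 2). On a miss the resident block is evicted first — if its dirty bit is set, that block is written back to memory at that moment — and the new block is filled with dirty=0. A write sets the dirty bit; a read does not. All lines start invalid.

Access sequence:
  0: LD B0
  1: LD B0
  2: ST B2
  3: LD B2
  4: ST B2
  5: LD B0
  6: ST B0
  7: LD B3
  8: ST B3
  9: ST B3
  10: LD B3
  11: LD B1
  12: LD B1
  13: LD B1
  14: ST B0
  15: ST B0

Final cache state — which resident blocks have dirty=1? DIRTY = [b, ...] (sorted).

  0 | R B0 → L0 miss [-]
  1 | R B0 → L0 hit [-]
  2 | W B2 → L0 miss [D]
  3 | R B2 → L0 hit [D]
  4 | W B2 → L0 hit [D]
  5 | R B0 → L0 miss wb→B2 [-]
  6 | W B0 → L0 hit [D]
  7 | R B3 → L1 miss [-]
  8 | W B3 → L1 hit [D]
  9 | W B3 → L1 hit [D]
  10 | R B3 → L1 hit [D]
  11 | R B1 → L1 miss wb→B3 [-]
  12 | R B1 → L1 hit [-]
  13 | R B1 → L1 hit [-]
  14 | W B0 → L0 hit [D]
  15 | W B0 → L0 hit [D]

DIRTY = [0]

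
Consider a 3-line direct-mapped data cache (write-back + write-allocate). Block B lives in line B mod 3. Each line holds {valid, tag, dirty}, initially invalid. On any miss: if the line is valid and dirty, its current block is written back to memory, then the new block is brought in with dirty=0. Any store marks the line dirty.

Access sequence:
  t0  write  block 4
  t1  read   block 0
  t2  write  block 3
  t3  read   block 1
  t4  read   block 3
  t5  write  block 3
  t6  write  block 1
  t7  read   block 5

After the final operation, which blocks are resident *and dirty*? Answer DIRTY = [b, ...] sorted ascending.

  0 | W B4 → L1 miss [D]
  1 | R B0 → L0 miss [-]
  2 | W B3 → L0 miss [D]
  3 | R B1 → L1 miss wb→B4 [-]
  4 | R B3 → L0 hit [D]
  5 | W B3 → L0 hit [D]
  6 | W B1 → L1 hit [D]
  7 | R B5 → L2 miss [-]

DIRTY = [1, 3]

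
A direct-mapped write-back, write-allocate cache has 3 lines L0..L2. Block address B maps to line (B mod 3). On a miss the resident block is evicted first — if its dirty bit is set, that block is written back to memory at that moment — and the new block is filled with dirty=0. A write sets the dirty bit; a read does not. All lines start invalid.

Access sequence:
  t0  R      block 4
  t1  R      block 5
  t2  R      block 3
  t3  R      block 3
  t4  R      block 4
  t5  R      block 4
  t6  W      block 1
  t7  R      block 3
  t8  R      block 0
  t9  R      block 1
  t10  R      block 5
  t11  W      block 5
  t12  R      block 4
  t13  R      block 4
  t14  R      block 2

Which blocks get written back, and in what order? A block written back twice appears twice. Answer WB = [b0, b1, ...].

WB = [1, 5]

0: R B4 -> L1 miss  d=-]
1: R B5 -> L2 miss  d=-]
2: R B3 -> L0 miss  d=-]
3: R B3 -> L0 hit  d=-]
4: R B4 -> L1 hit  d=-]
5: R B4 -> L1 hit  d=-]
6: W B1 -> L1 miss  d=D]
7: R B3 -> L0 hit  d=-]
8: R B0 -> L0 miss  d=-]
9: R B1 -> L1 hit  d=D]
10: R B5 -> L2 hit  d=-]
11: W B5 -> L2 hit  d=D]
12: R B4 -> L1 miss wb->B1  d=-]
13: R B4 -> L1 hit  d=-]
14: R B2 -> L2 miss wb->B5  d=-]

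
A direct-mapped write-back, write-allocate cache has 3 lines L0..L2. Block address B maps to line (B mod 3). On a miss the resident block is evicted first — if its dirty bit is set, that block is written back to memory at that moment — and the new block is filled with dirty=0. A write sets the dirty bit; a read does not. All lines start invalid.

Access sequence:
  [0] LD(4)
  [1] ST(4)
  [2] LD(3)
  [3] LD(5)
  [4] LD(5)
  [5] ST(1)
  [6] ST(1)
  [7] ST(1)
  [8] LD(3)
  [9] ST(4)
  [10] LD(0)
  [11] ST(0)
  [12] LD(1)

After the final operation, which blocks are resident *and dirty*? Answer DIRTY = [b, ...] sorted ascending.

  0 | R B4 → L1 miss [-]
  1 | W B4 → L1 hit [D]
  2 | R B3 → L0 miss [-]
  3 | R B5 → L2 miss [-]
  4 | R B5 → L2 hit [-]
  5 | W B1 → L1 miss wb→B4 [D]
  6 | W B1 → L1 hit [D]
  7 | W B1 → L1 hit [D]
  8 | R B3 → L0 hit [-]
  9 | W B4 → L1 miss wb→B1 [D]
  10 | R B0 → L0 miss [-]
  11 | W B0 → L0 hit [D]
  12 | R B1 → L1 miss wb→B4 [-]

DIRTY = [0]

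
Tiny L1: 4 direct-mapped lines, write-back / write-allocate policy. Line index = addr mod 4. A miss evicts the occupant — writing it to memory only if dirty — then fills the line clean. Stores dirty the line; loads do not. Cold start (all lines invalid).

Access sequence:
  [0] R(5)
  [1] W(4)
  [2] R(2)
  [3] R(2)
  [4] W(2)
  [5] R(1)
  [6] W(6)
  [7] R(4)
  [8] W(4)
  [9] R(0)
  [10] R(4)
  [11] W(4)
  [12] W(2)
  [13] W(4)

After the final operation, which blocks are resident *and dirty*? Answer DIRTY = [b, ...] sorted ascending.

0: R B5 -> L1 miss  d=-]
1: W B4 -> L0 miss  d=D]
2: R B2 -> L2 miss  d=-]
3: R B2 -> L2 hit  d=-]
4: W B2 -> L2 hit  d=D]
5: R B1 -> L1 miss  d=-]
6: W B6 -> L2 miss wb->B2  d=D]
7: R B4 -> L0 hit  d=D]
8: W B4 -> L0 hit  d=D]
9: R B0 -> L0 miss wb->B4  d=-]
10: R B4 -> L0 miss  d=-]
11: W B4 -> L0 hit  d=D]
12: W B2 -> L2 miss wb->B6  d=D]
13: W B4 -> L0 hit  d=D]

DIRTY = [2, 4]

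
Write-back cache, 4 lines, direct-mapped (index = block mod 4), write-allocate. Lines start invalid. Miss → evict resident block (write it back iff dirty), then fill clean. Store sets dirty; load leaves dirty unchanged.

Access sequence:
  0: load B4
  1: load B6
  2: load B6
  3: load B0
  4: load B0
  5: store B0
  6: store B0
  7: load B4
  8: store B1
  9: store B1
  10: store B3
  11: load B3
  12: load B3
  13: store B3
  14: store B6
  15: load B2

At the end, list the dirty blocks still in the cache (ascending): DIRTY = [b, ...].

DIRTY = [1, 3]

0: R B4 -> L0 miss  d=-]
1: R B6 -> L2 miss  d=-]
2: R B6 -> L2 hit  d=-]
3: R B0 -> L0 miss  d=-]
4: R B0 -> L0 hit  d=-]
5: W B0 -> L0 hit  d=D]
6: W B0 -> L0 hit  d=D]
7: R B4 -> L0 miss wb->B0  d=-]
8: W B1 -> L1 miss  d=D]
9: W B1 -> L1 hit  d=D]
10: W B3 -> L3 miss  d=D]
11: R B3 -> L3 hit  d=D]
12: R B3 -> L3 hit  d=D]
13: W B3 -> L3 hit  d=D]
14: W B6 -> L2 hit  d=D]
15: R B2 -> L2 miss wb->B6  d=-]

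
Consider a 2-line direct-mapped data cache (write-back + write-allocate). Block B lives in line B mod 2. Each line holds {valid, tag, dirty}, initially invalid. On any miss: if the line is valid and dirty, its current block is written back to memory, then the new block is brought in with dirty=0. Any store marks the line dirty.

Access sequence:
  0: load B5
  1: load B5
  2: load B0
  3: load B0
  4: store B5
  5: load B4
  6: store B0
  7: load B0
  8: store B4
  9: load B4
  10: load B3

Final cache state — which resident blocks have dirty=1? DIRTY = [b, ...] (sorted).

0: R B5 → L1 miss [-]
1: R B5 → L1 hit [-]
2: R B0 → L0 miss [-]
3: R B0 → L0 hit [-]
4: W B5 → L1 hit [D]
5: R B4 → L0 miss [-]
6: W B0 → L0 miss [D]
7: R B0 → L0 hit [D]
8: W B4 → L0 miss wb→B0 [D]
9: R B4 → L0 hit [D]
10: R B3 → L1 miss wb→B5 [-]

DIRTY = [4]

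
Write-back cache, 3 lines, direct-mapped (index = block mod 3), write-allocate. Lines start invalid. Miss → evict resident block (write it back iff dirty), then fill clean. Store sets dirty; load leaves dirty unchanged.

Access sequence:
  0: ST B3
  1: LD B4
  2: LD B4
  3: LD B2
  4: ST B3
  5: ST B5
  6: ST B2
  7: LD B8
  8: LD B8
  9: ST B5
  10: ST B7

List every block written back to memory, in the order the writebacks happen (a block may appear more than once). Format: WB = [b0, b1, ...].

WB = [5, 2]

0: W B3 -> L0 miss  d=D]
1: R B4 -> L1 miss  d=-]
2: R B4 -> L1 hit  d=-]
3: R B2 -> L2 miss  d=-]
4: W B3 -> L0 hit  d=D]
5: W B5 -> L2 miss  d=D]
6: W B2 -> L2 miss wb->B5  d=D]
7: R B8 -> L2 miss wb->B2  d=-]
8: R B8 -> L2 hit  d=-]
9: W B5 -> L2 miss  d=D]
10: W B7 -> L1 miss  d=D]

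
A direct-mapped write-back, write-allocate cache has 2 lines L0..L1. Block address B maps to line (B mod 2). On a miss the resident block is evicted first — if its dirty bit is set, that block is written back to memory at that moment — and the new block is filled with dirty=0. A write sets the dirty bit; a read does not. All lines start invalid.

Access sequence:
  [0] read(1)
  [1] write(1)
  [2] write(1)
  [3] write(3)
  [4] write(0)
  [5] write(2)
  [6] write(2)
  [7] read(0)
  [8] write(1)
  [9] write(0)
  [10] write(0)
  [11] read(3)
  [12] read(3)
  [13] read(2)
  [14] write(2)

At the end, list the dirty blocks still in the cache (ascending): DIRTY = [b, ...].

DIRTY = [2]

  0 | R B1 → L1 miss [-]
  1 | W B1 → L1 hit [D]
  2 | W B1 → L1 hit [D]
  3 | W B3 → L1 miss wb→B1 [D]
  4 | W B0 → L0 miss [D]
  5 | W B2 → L0 miss wb→B0 [D]
  6 | W B2 → L0 hit [D]
  7 | R B0 → L0 miss wb→B2 [-]
  8 | W B1 → L1 miss wb→B3 [D]
  9 | W B0 → L0 hit [D]
  10 | W B0 → L0 hit [D]
  11 | R B3 → L1 miss wb→B1 [-]
  12 | R B3 → L1 hit [-]
  13 | R B2 → L0 miss wb→B0 [-]
  14 | W B2 → L0 hit [D]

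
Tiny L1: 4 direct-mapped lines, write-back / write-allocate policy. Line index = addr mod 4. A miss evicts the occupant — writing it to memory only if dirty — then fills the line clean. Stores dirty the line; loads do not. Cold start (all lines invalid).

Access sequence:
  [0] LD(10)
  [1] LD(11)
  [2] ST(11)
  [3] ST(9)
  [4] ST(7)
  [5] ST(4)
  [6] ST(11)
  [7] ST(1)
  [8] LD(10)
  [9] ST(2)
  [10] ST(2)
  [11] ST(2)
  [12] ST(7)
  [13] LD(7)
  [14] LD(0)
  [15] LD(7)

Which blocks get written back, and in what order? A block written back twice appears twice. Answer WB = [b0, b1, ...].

  0 | R B10 → L2 miss [-]
  1 | R B11 → L3 miss [-]
  2 | W B11 → L3 hit [D]
  3 | W B9 → L1 miss [D]
  4 | W B7 → L3 miss wb→B11 [D]
  5 | W B4 → L0 miss [D]
  6 | W B11 → L3 miss wb→B7 [D]
  7 | W B1 → L1 miss wb→B9 [D]
  8 | R B10 → L2 hit [-]
  9 | W B2 → L2 miss [D]
  10 | W B2 → L2 hit [D]
  11 | W B2 → L2 hit [D]
  12 | W B7 → L3 miss wb→B11 [D]
  13 | R B7 → L3 hit [D]
  14 | R B0 → L0 miss wb→B4 [-]
  15 | R B7 → L3 hit [D]

WB = [11, 7, 9, 11, 4]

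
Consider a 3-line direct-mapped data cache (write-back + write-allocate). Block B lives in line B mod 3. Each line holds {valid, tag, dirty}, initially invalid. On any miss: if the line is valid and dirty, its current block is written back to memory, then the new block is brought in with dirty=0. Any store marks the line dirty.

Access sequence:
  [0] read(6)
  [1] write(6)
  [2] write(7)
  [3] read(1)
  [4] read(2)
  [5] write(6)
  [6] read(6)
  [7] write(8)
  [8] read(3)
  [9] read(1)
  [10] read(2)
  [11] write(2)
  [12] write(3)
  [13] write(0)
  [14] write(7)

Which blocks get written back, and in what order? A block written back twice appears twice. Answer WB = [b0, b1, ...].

0: R B6 -> L0 miss  d=-]
1: W B6 -> L0 hit  d=D]
2: W B7 -> L1 miss  d=D]
3: R B1 -> L1 miss wb->B7  d=-]
4: R B2 -> L2 miss  d=-]
5: W B6 -> L0 hit  d=D]
6: R B6 -> L0 hit  d=D]
7: W B8 -> L2 miss  d=D]
8: R B3 -> L0 miss wb->B6  d=-]
9: R B1 -> L1 hit  d=-]
10: R B2 -> L2 miss wb->B8  d=-]
11: W B2 -> L2 hit  d=D]
12: W B3 -> L0 hit  d=D]
13: W B0 -> L0 miss wb->B3  d=D]
14: W B7 -> L1 miss  d=D]

WB = [7, 6, 8, 3]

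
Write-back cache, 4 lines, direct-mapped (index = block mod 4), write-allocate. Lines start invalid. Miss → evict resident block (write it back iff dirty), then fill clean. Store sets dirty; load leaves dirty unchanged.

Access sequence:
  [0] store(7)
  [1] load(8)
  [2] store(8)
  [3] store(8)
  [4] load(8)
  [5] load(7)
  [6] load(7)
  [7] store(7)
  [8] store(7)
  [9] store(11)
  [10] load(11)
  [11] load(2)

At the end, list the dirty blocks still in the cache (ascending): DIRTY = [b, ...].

DIRTY = [8, 11]

0: W B7 → L3 miss [D]
1: R B8 → L0 miss [-]
2: W B8 → L0 hit [D]
3: W B8 → L0 hit [D]
4: R B8 → L0 hit [D]
5: R B7 → L3 hit [D]
6: R B7 → L3 hit [D]
7: W B7 → L3 hit [D]
8: W B7 → L3 hit [D]
9: W B11 → L3 miss wb→B7 [D]
10: R B11 → L3 hit [D]
11: R B2 → L2 miss [-]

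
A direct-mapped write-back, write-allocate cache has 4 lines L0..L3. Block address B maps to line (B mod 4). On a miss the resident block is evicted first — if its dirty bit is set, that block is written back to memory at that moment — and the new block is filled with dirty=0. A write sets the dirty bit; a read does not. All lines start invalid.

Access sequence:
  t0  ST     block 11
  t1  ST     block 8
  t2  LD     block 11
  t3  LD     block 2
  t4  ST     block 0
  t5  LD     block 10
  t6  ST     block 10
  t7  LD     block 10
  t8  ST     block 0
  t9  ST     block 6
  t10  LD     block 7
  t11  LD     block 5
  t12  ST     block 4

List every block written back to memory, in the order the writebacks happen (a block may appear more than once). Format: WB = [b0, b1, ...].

WB = [8, 10, 11, 0]

0: W B11 → L3 miss [D]
1: W B8 → L0 miss [D]
2: R B11 → L3 hit [D]
3: R B2 → L2 miss [-]
4: W B0 → L0 miss wb→B8 [D]
5: R B10 → L2 miss [-]
6: W B10 → L2 hit [D]
7: R B10 → L2 hit [D]
8: W B0 → L0 hit [D]
9: W B6 → L2 miss wb→B10 [D]
10: R B7 → L3 miss wb→B11 [-]
11: R B5 → L1 miss [-]
12: W B4 → L0 miss wb→B0 [D]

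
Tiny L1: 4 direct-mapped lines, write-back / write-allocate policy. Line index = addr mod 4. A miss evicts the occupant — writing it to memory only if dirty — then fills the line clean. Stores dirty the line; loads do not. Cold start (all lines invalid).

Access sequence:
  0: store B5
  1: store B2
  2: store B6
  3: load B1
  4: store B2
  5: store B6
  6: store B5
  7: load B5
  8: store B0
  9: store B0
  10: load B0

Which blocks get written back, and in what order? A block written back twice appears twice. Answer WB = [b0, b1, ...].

  0 | W B5 → L1 miss [D]
  1 | W B2 → L2 miss [D]
  2 | W B6 → L2 miss wb→B2 [D]
  3 | R B1 → L1 miss wb→B5 [-]
  4 | W B2 → L2 miss wb→B6 [D]
  5 | W B6 → L2 miss wb→B2 [D]
  6 | W B5 → L1 miss [D]
  7 | R B5 → L1 hit [D]
  8 | W B0 → L0 miss [D]
  9 | W B0 → L0 hit [D]
  10 | R B0 → L0 hit [D]

WB = [2, 5, 6, 2]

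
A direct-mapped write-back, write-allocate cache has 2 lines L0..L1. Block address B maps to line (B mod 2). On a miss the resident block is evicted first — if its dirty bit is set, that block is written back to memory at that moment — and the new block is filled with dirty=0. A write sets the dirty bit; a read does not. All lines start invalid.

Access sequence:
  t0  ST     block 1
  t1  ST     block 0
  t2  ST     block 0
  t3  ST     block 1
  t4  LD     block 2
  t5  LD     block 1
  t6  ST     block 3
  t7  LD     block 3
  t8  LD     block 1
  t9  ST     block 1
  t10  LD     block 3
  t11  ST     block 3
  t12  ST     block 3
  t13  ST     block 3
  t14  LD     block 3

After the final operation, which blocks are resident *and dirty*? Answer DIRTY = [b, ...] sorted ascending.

DIRTY = [3]

  0 | W B1 → L1 miss [D]
  1 | W B0 → L0 miss [D]
  2 | W B0 → L0 hit [D]
  3 | W B1 → L1 hit [D]
  4 | R B2 → L0 miss wb→B0 [-]
  5 | R B1 → L1 hit [D]
  6 | W B3 → L1 miss wb→B1 [D]
  7 | R B3 → L1 hit [D]
  8 | R B1 → L1 miss wb→B3 [-]
  9 | W B1 → L1 hit [D]
  10 | R B3 → L1 miss wb→B1 [-]
  11 | W B3 → L1 hit [D]
  12 | W B3 → L1 hit [D]
  13 | W B3 → L1 hit [D]
  14 | R B3 → L1 hit [D]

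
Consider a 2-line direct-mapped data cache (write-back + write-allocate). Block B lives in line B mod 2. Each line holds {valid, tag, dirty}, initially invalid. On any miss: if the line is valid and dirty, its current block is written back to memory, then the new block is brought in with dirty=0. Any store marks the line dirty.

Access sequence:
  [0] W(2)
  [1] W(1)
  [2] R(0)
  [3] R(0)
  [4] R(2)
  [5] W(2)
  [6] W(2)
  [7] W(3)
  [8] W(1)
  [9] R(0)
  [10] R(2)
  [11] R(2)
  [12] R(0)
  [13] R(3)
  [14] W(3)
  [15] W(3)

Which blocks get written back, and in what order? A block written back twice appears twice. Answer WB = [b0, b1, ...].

0: W B2 -> L0 miss  d=D]
1: W B1 -> L1 miss  d=D]
2: R B0 -> L0 miss wb->B2  d=-]
3: R B0 -> L0 hit  d=-]
4: R B2 -> L0 miss  d=-]
5: W B2 -> L0 hit  d=D]
6: W B2 -> L0 hit  d=D]
7: W B3 -> L1 miss wb->B1  d=D]
8: W B1 -> L1 miss wb->B3  d=D]
9: R B0 -> L0 miss wb->B2  d=-]
10: R B2 -> L0 miss  d=-]
11: R B2 -> L0 hit  d=-]
12: R B0 -> L0 miss  d=-]
13: R B3 -> L1 miss wb->B1  d=-]
14: W B3 -> L1 hit  d=D]
15: W B3 -> L1 hit  d=D]

WB = [2, 1, 3, 2, 1]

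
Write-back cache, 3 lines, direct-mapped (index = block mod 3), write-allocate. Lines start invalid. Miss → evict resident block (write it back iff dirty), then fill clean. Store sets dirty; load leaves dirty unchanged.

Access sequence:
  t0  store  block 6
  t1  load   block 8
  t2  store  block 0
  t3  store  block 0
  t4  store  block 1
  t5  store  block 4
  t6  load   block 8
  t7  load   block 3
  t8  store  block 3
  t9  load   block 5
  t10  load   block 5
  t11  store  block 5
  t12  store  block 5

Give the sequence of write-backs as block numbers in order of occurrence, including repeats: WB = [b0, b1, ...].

WB = [6, 1, 0]

0: W B6 -> L0 miss  d=D]
1: R B8 -> L2 miss  d=-]
2: W B0 -> L0 miss wb->B6  d=D]
3: W B0 -> L0 hit  d=D]
4: W B1 -> L1 miss  d=D]
5: W B4 -> L1 miss wb->B1  d=D]
6: R B8 -> L2 hit  d=-]
7: R B3 -> L0 miss wb->B0  d=-]
8: W B3 -> L0 hit  d=D]
9: R B5 -> L2 miss  d=-]
10: R B5 -> L2 hit  d=-]
11: W B5 -> L2 hit  d=D]
12: W B5 -> L2 hit  d=D]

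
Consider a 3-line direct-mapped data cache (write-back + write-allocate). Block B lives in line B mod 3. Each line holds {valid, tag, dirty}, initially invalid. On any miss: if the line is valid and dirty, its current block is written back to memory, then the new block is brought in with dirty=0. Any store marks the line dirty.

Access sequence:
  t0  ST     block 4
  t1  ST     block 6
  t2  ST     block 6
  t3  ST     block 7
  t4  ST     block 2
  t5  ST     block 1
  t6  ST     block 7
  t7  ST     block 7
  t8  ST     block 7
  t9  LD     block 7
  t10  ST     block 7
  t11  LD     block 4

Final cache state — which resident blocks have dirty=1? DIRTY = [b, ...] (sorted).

0: W B4 → L1 miss [D]
1: W B6 → L0 miss [D]
2: W B6 → L0 hit [D]
3: W B7 → L1 miss wb→B4 [D]
4: W B2 → L2 miss [D]
5: W B1 → L1 miss wb→B7 [D]
6: W B7 → L1 miss wb→B1 [D]
7: W B7 → L1 hit [D]
8: W B7 → L1 hit [D]
9: R B7 → L1 hit [D]
10: W B7 → L1 hit [D]
11: R B4 → L1 miss wb→B7 [-]

DIRTY = [2, 6]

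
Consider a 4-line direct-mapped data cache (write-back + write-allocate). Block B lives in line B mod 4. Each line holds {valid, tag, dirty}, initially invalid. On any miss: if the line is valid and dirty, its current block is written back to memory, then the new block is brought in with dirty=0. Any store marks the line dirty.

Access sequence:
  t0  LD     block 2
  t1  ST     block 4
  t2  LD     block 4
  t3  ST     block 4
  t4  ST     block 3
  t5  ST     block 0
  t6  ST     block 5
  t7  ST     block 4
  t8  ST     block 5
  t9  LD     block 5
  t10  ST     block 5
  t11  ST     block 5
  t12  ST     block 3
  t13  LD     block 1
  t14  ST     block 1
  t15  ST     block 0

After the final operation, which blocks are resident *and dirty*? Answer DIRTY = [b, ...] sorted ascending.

DIRTY = [0, 1, 3]

0: R B2 → L2 miss [-]
1: W B4 → L0 miss [D]
2: R B4 → L0 hit [D]
3: W B4 → L0 hit [D]
4: W B3 → L3 miss [D]
5: W B0 → L0 miss wb→B4 [D]
6: W B5 → L1 miss [D]
7: W B4 → L0 miss wb→B0 [D]
8: W B5 → L1 hit [D]
9: R B5 → L1 hit [D]
10: W B5 → L1 hit [D]
11: W B5 → L1 hit [D]
12: W B3 → L3 hit [D]
13: R B1 → L1 miss wb→B5 [-]
14: W B1 → L1 hit [D]
15: W B0 → L0 miss wb→B4 [D]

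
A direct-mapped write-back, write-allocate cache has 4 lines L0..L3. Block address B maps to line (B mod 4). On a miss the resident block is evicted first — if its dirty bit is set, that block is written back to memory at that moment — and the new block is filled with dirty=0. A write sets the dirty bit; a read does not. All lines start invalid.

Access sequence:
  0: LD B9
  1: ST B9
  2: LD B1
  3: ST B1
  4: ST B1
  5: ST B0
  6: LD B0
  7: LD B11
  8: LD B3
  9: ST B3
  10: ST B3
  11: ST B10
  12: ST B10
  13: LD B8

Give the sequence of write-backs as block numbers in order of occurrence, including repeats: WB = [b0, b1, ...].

WB = [9, 0]

  0 | R B9 → L1 miss [-]
  1 | W B9 → L1 hit [D]
  2 | R B1 → L1 miss wb→B9 [-]
  3 | W B1 → L1 hit [D]
  4 | W B1 → L1 hit [D]
  5 | W B0 → L0 miss [D]
  6 | R B0 → L0 hit [D]
  7 | R B11 → L3 miss [-]
  8 | R B3 → L3 miss [-]
  9 | W B3 → L3 hit [D]
  10 | W B3 → L3 hit [D]
  11 | W B10 → L2 miss [D]
  12 | W B10 → L2 hit [D]
  13 | R B8 → L0 miss wb→B0 [-]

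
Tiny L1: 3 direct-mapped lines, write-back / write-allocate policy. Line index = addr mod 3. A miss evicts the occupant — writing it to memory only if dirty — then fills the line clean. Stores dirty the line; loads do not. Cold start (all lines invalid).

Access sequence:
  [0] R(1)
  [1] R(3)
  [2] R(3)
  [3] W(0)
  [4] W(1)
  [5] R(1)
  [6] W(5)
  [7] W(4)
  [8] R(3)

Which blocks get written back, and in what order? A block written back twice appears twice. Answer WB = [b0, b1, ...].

WB = [1, 0]

0: R B1 -> L1 miss  d=-]
1: R B3 -> L0 miss  d=-]
2: R B3 -> L0 hit  d=-]
3: W B0 -> L0 miss  d=D]
4: W B1 -> L1 hit  d=D]
5: R B1 -> L1 hit  d=D]
6: W B5 -> L2 miss  d=D]
7: W B4 -> L1 miss wb->B1  d=D]
8: R B3 -> L0 miss wb->B0  d=-]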